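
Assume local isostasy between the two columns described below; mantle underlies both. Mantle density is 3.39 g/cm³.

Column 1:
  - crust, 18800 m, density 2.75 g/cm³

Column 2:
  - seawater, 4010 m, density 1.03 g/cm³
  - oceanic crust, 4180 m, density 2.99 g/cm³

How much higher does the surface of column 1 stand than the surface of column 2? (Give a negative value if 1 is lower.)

264 m

For any compensation level in the mantle, the mantle terms cancel and isostasy reduces to e = (Σt_1 − Σt_2) − (Σ(ρt)_1 − Σ(ρt)_2) / ρ_m.
Σt_1 = 18800 m; Σt_2 = 8190 m; Σ(ρt)_1 = 51700; Σ(ρt)_2 = 16628.5 (in m·g/cm³).
e = (18800 − 8190) − (51700 − 16628.5) / 3.39 = 264 m.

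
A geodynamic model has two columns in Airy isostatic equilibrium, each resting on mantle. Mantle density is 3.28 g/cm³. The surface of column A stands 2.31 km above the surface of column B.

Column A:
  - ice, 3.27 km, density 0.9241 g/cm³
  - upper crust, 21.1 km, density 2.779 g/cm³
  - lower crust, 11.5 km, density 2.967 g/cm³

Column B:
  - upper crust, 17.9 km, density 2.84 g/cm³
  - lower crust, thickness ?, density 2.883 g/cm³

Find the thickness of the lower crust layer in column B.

16.2 km

Take the compensation level at the base of the deeper column (depth z_c below the surface of column A) and equate Σ ρ_i t_i down to z_c; mantle fills any gap and the z_c terms cancel.
Column A: 3.27×0.9241 + 21.1×2.779 + 11.5×2.967 + (z_c − 35.87)×3.28
Column B: 2.31×0 + 17.9×2.84 + x×2.883 + (z_c − 2.31 − 17.9 − x)×3.28
The z_c×3.28 term appears on both sides and cancels. Collect the known terms of each column as K = Σ(ρt)_known − 3.28 × (depth of known layers): K_A = 95.779207 − 3.28×35.87 = −21.874393; K_B = 50.836 − 3.28×(2.31 + 17.9) = −15.4528.
Balance: K_A = K_B − x×(3.28 − 2.883), so x = (K_B − K_A)/(3.28 − 2.883) = 6.42159/0.397 = 16.2 km.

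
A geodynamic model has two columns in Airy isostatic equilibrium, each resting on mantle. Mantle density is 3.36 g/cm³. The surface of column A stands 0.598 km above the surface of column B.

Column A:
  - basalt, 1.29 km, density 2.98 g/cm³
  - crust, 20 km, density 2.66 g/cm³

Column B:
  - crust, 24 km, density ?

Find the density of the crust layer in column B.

2.84 g/cm³

Take the compensation level at the base of the deeper column (depth z_c below the surface of column A) and equate Σ ρ_i t_i down to z_c; mantle fills any gap and the z_c terms cancel.
Column A: 1.29×2.98 + 20×2.66 + (z_c − 21.29)×3.36
Column B: 0.598×0 + 24×ρ + (z_c − 0.598 − 24)×3.36
The z_c×3.36 term appears on both sides and cancels. Collect the known terms of each column as K = Σ(ρt)_known − 3.36 × (depth of known layers): K_A = 57.0442 − 3.36×21.29 = −14.4902; K_B = 0 − 3.36×(0.598 + 24) = −82.64928.
Balance: K_A = K_B + 24×ρ, so ρ = (K_A − K_B)/24 = 68.1591/24 = 2.84 g/cm³.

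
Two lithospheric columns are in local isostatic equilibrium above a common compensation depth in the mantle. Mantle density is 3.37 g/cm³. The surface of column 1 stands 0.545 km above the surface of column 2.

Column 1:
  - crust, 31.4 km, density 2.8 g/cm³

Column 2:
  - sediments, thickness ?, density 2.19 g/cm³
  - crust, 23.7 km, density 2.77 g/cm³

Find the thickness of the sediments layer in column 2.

Take the compensation level at the base of the deeper column (depth z_c below the surface of column 1) and equate Σ ρ_i t_i down to z_c; mantle fills any gap and the z_c terms cancel.
Column 1: 31.4×2.8 + (z_c − 31.4)×3.37
Column 2: 0.545×0 + x×2.19 + 23.7×2.77 + (z_c − 0.545 − 23.7 − x)×3.37
The z_c×3.37 term appears on both sides and cancels. Collect the known terms of each column as K = Σ(ρt)_known − 3.37 × (depth of known layers): K_1 = 87.92 − 3.37×31.4 = −17.898; K_2 = 65.649 − 3.37×(0.545 + 23.7) = −16.05665.
Balance: K_1 = K_2 − x×(3.37 − 2.19), so x = (K_2 − K_1)/(3.37 − 2.19) = 1.84135/1.18 = 1.56 km.

1.56 km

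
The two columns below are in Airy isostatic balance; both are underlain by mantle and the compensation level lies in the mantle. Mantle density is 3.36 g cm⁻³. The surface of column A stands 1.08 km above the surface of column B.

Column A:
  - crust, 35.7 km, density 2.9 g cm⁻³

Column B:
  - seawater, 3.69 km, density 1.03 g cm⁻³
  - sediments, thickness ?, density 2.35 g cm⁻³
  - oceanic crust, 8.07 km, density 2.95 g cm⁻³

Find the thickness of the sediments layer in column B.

Take the compensation level at the base of the deeper column (depth z_c below the surface of column A) and equate Σ ρ_i t_i down to z_c; mantle fills any gap and the z_c terms cancel.
Column A: 35.7×2.9 + (z_c − 35.7)×3.36
Column B: 1.08×0 + 3.69×1.03 + x×2.35 + 8.07×2.95 + (z_c − 1.08 − 11.76 − x)×3.36
The z_c×3.36 term appears on both sides and cancels. Collect the known terms of each column as K = Σ(ρt)_known − 3.36 × (depth of known layers): K_A = 103.53 − 3.36×35.7 = −16.422; K_B = 27.6072 − 3.36×(1.08 + 11.76) = −15.5352.
Balance: K_A = K_B − x×(3.36 − 2.35), so x = (K_B − K_A)/(3.36 − 2.35) = 0.8868/1.01 = 0.878 km.

0.878 km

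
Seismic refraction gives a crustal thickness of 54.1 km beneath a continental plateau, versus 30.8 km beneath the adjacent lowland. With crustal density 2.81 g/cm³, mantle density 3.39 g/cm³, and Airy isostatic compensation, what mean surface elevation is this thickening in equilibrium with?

3.99 km

Excess crust Δ = 54.1 km − 30.8 km = 23.3 km, split between elevation h and root r with h + r = Δ.
Airy balance ρ_c h = (ρ_m − ρ_c) r gives r = h ρ_c/(ρ_m − ρ_c), so h (1 + ρ_c/(ρ_m − ρ_c)) = Δ, i.e. h = Δ (ρ_m − ρ_c)/ρ_m.
h = 23.3 km × 0.58/3.39 = 3.99 km.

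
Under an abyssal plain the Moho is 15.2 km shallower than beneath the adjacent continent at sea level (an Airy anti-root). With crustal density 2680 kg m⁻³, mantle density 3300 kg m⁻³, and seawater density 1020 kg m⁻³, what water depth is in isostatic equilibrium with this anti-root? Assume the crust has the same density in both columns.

5.68 km

Replacing a thickness d of crust by seawater at the top must be balanced by replacing crust with mantle at the base: d (ρ_c − ρ_w) = a (ρ_m − ρ_c).
d = a (ρ_m − ρ_c)/(ρ_c − ρ_w) = 15.2 km × 620/1660 = 5.68 km.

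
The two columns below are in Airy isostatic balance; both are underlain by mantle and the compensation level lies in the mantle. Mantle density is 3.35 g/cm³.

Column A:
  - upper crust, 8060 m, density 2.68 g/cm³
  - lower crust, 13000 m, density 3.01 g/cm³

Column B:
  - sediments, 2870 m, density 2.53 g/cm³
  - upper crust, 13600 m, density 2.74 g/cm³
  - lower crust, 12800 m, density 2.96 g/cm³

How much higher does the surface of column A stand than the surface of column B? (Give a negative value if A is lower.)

−1740 m

For any compensation level in the mantle, the mantle terms cancel and isostasy reduces to e = (Σt_A − Σt_B) − (Σ(ρt)_A − Σ(ρt)_B) / ρ_m.
Σt_A = 21060 m; Σt_B = 29270 m; Σ(ρt)_A = 60730.8; Σ(ρt)_B = 82413.1 (in m·g/cm³).
e = (21060 − 29270) − (60730.8 − 82413.1) / 3.35 = −1740 m.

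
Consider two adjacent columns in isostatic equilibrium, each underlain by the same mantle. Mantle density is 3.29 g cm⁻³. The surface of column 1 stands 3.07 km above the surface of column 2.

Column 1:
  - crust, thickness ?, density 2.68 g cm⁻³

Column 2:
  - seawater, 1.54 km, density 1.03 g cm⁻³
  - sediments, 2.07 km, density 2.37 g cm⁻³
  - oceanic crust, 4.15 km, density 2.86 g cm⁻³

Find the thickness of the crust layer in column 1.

Take the compensation level at the base of the deeper column (depth z_c below the surface of column 1) and equate Σ ρ_i t_i down to z_c; mantle fills any gap and the z_c terms cancel.
Column 1: x×2.68 + (z_c − 0 − x)×3.29
Column 2: 3.07×0 + 1.54×1.03 + 2.07×2.37 + 4.15×2.86 + (z_c − 3.07 − 7.76)×3.29
The z_c×3.29 term appears on both sides and cancels. Collect the known terms of each column as K = Σ(ρt)_known − 3.29 × (depth of known layers): K_1 = 0 − 3.29×0 = 0; K_2 = 18.3611 − 3.29×(3.07 + 7.76) = −17.2696.
Balance: K_1 − x×(3.29 − 2.68) = K_2, so x = (K_1 − K_2)/(3.29 − 2.68) = 17.2696/0.61 = 28.3 km.

28.3 km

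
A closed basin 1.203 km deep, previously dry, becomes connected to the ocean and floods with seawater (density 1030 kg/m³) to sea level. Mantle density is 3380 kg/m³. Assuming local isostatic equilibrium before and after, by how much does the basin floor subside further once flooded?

After flooding the water column is d + s deep. Its weight must equal the weight of mantle displaced by the extra subsidence s: (d + s) ρ_w = s ρ_m.
s = d ρ_w / (ρ_m − ρ_w) = 1.203 km × 1030/(3380 − 1030) = 0.527 km.

0.527 km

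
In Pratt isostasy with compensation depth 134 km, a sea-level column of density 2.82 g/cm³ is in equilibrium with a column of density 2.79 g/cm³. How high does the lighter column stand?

1.44 km

ρ_ref D = ρ (D + h) → h = D (ρ_ref − ρ)/ρ.
h = 134 km × (2.82 − 2.79)/2.79 = 1.44 km.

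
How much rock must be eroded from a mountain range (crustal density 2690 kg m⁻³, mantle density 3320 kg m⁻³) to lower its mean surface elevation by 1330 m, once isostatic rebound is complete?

Net drop Δ = e − u = e − e ρ_c/ρ_m = e (ρ_m − ρ_c)/ρ_m.
e = Δ ρ_m/(ρ_m − ρ_c) = 1330 m × 3320/630 = 7010 m.

7010 m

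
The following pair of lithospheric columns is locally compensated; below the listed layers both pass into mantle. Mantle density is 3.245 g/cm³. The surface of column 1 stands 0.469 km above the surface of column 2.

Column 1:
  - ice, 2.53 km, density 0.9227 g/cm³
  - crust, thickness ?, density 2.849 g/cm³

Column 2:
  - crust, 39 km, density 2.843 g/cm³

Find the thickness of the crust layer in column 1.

Take the compensation level at the base of the deeper column (depth z_c below the surface of column 1) and equate Σ ρ_i t_i down to z_c; mantle fills any gap and the z_c terms cancel.
Column 1: 2.53×0.9227 + x×2.849 + (z_c − 2.53 − x)×3.245
Column 2: 0.469×0 + 39×2.843 + (z_c − 0.469 − 39)×3.245
The z_c×3.245 term appears on both sides and cancels. Collect the known terms of each column as K = Σ(ρt)_known − 3.245 × (depth of known layers): K_1 = 2.334431 − 3.245×2.53 = −5.875419; K_2 = 110.877 − 3.245×(0.469 + 39) = −17.199905.
Balance: K_1 − x×(3.245 − 2.849) = K_2, so x = (K_1 − K_2)/(3.245 − 2.849) = 11.3245/0.396 = 28.6 km.

28.6 km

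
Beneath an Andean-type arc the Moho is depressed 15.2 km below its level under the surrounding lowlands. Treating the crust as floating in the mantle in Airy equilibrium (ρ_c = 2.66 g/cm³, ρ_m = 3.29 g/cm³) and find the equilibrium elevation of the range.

Equating mass per unit area of the two columns: ρ_c h = (ρ_m − ρ_c) r.
h = r (ρ_m − ρ_c) / ρ_c = 15.2 km × (3.29 − 2.66) / 2.66 = 3.6 km.

3.6 km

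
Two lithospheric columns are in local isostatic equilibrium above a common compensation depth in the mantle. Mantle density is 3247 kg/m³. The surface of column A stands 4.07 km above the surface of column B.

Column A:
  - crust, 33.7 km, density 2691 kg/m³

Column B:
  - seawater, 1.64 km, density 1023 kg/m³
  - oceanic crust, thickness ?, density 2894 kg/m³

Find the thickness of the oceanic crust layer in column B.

Take the compensation level at the base of the deeper column (depth z_c below the surface of column A) and equate Σ ρ_i t_i down to z_c; mantle fills any gap and the z_c terms cancel.
Column A: 33.7×2691 + (z_c − 33.7)×3247
Column B: 4.07×0 + 1.64×1023 + x×2894 + (z_c − 4.07 − 1.64 − x)×3247
The z_c×3247 term appears on both sides and cancels. Collect the known terms of each column as K = Σ(ρt)_known − 3247 × (depth of known layers): K_A = 90686.7 − 3247×33.7 = −18737.2; K_B = 1677.72 − 3247×(4.07 + 1.64) = −16862.65.
Balance: K_A = K_B − x×(3247 − 2894), so x = (K_B − K_A)/(3247 − 2894) = 1874.55/353 = 5.31 km.

5.31 km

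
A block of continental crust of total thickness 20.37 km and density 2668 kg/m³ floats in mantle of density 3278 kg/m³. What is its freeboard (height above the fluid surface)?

Floating equilibrium: submerged depth d = t ρ_obj/ρ_fluid = 20.37 km × 2668/3278 = 16.58 km.
Freeboard = t − d = 20.37 km − 16.58 km = 3.79 km.

3.79 km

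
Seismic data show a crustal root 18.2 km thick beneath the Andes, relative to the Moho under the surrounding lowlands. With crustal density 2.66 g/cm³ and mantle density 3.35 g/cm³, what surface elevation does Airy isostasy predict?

4.72 km

By Archimedes' principle applied to the lithosphere: ρ_c h = (ρ_m − ρ_c) r.
h = r (ρ_m − ρ_c) / ρ_c = 18.2 km × (3.35 − 2.66) / 2.66 = 4.72 km.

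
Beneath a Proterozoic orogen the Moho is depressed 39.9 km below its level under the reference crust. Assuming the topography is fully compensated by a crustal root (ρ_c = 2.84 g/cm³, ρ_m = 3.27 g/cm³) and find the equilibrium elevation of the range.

Equating mass per unit area of the two columns: ρ_c h = (ρ_m − ρ_c) r.
h = r (ρ_m − ρ_c) / ρ_c = 39.9 km × (3.27 − 2.84) / 2.84 = 6.04 km.

6.04 km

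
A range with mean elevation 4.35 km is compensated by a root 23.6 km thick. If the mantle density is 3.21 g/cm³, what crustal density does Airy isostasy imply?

ρ_c h = (ρ_m − ρ_c) r → ρ_c (h + r) = ρ_m r → ρ_c = ρ_m r / (h + r).
ρ_c = 3.21 × 23.6 km / (4.35 km + 23.6 km) = 2.71 g/cm³.

2.71 g/cm³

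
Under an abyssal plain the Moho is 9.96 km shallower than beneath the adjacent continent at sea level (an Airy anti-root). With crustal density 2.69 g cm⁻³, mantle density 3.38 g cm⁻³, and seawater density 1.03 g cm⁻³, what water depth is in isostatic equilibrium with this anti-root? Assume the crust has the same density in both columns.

4.14 km

Replacing a thickness d of crust by seawater at the top must be balanced by replacing crust with mantle at the base: d (ρ_c − ρ_w) = a (ρ_m − ρ_c).
d = a (ρ_m − ρ_c)/(ρ_c − ρ_w) = 9.96 km × 0.69/1.66 = 4.14 km.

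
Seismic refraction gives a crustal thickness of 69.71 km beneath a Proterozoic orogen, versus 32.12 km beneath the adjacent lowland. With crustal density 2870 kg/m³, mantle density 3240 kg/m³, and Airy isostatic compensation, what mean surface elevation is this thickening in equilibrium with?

4.29 km

Excess crust Δ = 69.71 km − 32.12 km = 37.59 km, split between elevation h and root r with h + r = Δ.
Airy balance ρ_c h = (ρ_m − ρ_c) r gives r = h ρ_c/(ρ_m − ρ_c), so h (1 + ρ_c/(ρ_m − ρ_c)) = Δ, i.e. h = Δ (ρ_m − ρ_c)/ρ_m.
h = 37.59 km × 370/3240 = 4.29 km.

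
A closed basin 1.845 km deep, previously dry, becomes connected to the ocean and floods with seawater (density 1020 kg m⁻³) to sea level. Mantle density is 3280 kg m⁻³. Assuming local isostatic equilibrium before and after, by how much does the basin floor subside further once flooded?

0.833 km

After flooding the water column is d + s deep. Its weight must equal the weight of mantle displaced by the extra subsidence s: (d + s) ρ_w = s ρ_m.
s = d ρ_w / (ρ_m − ρ_w) = 1.845 km × 1020/(3280 − 1020) = 0.833 km.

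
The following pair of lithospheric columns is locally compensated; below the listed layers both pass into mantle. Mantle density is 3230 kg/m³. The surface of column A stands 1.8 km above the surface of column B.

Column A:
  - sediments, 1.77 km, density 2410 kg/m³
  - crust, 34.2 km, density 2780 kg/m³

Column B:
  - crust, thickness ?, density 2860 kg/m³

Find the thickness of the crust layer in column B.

29.8 km

Take the compensation level at the base of the deeper column (depth z_c below the surface of column A) and equate Σ ρ_i t_i down to z_c; mantle fills any gap and the z_c terms cancel.
Column A: 1.77×2410 + 34.2×2780 + (z_c − 35.97)×3230
Column B: 1.8×0 + x×2860 + (z_c − 1.8 − 0 − x)×3230
The z_c×3230 term appears on both sides and cancels. Collect the known terms of each column as K = Σ(ρt)_known − 3230 × (depth of known layers): K_A = 99341.7 − 3230×35.97 = −16841.4; K_B = 0 − 3230×(1.8 + 0) = −5814.
Balance: K_A = K_B − x×(3230 − 2860), so x = (K_B − K_A)/(3230 − 2860) = 11027.4/370 = 29.8 km.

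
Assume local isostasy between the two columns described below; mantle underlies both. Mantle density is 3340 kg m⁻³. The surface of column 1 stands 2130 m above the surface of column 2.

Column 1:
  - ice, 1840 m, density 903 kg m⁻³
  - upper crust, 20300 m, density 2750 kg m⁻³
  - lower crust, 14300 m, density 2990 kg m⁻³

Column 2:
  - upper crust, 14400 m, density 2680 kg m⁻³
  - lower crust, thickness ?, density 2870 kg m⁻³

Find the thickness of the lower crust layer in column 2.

10300 m

Take the compensation level at the base of the deeper column (depth z_c below the surface of column 1) and equate Σ ρ_i t_i down to z_c; mantle fills any gap and the z_c terms cancel.
Column 1: 1840×903 + 20300×2750 + 14300×2990 + (z_c − 36440)×3340
Column 2: 2130×0 + 14400×2680 + x×2870 + (z_c − 2130 − 14400 − x)×3340
The z_c×3340 term appears on both sides and cancels. Collect the known terms of each column as K = Σ(ρt)_known − 3340 × (depth of known layers): K_1 = 100243520 − 3340×36440 = −21466080; K_2 = 38592000 − 3340×(2130 + 14400) = −16618200.
Balance: K_1 = K_2 − x×(3340 − 2870), so x = (K_2 − K_1)/(3340 − 2870) = 4847880/470 = 10300 m.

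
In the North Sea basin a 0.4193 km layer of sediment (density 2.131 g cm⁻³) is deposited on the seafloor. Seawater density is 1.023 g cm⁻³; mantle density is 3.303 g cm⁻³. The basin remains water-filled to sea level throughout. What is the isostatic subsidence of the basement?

Submarine loading: the sediment displaces seawater, and the subsidence is in turn flooded, so s (ρ_m − ρ_w) = t (ρ_sed − ρ_w).
s = 0.4193 km × (2.131 − 1.023) / (3.303 − 1.023) = 0.204 km.

0.204 km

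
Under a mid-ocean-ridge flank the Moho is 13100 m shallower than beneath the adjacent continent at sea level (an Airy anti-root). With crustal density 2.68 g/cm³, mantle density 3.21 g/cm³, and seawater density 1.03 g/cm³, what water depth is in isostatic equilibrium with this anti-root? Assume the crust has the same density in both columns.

4210 m

Replacing a thickness d of crust by seawater at the top must be balanced by replacing crust with mantle at the base: d (ρ_c − ρ_w) = a (ρ_m − ρ_c).
d = a (ρ_m − ρ_c)/(ρ_c − ρ_w) = 13100 m × 0.53/1.65 = 4210 m.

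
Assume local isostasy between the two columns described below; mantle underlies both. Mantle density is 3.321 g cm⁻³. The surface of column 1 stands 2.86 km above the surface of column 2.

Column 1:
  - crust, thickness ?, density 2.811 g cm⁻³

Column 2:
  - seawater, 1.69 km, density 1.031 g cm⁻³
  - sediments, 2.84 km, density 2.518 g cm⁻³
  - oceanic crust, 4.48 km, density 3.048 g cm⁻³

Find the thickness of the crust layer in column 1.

Take the compensation level at the base of the deeper column (depth z_c below the surface of column 1) and equate Σ ρ_i t_i down to z_c; mantle fills any gap and the z_c terms cancel.
Column 1: x×2.811 + (z_c − 0 − x)×3.321
Column 2: 2.86×0 + 1.69×1.031 + 2.84×2.518 + 4.48×3.048 + (z_c − 2.86 − 9.01)×3.321
The z_c×3.321 term appears on both sides and cancels. Collect the known terms of each column as K = Σ(ρt)_known − 3.321 × (depth of known layers): K_1 = 0 − 3.321×0 = 0; K_2 = 22.54855 − 3.321×(2.86 + 9.01) = −16.87172.
Balance: K_1 − x×(3.321 − 2.811) = K_2, so x = (K_1 − K_2)/(3.321 − 2.811) = 16.8717/0.51 = 33.1 km.

33.1 km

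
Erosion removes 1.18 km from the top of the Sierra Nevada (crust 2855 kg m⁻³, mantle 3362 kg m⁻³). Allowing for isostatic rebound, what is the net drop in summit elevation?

0.178 km

Rebound u = e ρ_c/ρ_m = 1.18 km × 2855/3362 = 1.002 km.
Net surface drop = e − u = 1.18 km − 1.002 km = e (ρ_m − ρ_c)/ρ_m = 0.178 km.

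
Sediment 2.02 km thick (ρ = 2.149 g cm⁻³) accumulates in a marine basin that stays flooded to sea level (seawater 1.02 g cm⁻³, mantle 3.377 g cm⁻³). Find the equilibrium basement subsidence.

Submarine loading: the sediment displaces seawater, and the subsidence is in turn flooded, so s (ρ_m − ρ_w) = t (ρ_sed − ρ_w).
s = 2.02 km × (2.149 − 1.02) / (3.377 − 1.02) = 0.968 km.

0.968 km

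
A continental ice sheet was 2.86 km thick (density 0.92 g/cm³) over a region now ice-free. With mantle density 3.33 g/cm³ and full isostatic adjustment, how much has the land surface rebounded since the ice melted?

0.79 km

Removing the load lets mantle flow back in; uplift u satisfies ρ_ice t = ρ_m u.
u = t ρ_ice/ρ_m = 2.86 km × 0.92/3.33 = 0.79 km.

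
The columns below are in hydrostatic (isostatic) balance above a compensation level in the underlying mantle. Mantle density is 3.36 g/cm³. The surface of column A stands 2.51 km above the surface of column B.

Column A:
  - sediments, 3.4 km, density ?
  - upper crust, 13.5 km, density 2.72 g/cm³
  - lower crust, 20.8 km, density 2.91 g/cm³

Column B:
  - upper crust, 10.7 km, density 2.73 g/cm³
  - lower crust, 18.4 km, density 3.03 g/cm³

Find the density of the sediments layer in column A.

2.41 g/cm³

Take the compensation level at the base of the deeper column (depth z_c below the surface of column A) and equate Σ ρ_i t_i down to z_c; mantle fills any gap and the z_c terms cancel.
Column A: 3.4×ρ + 13.5×2.72 + 20.8×2.91 + (z_c − 37.7)×3.36
Column B: 2.51×0 + 10.7×2.73 + 18.4×3.03 + (z_c − 2.51 − 29.1)×3.36
The z_c×3.36 term appears on both sides and cancels. Collect the known terms of each column as K = Σ(ρt)_known − 3.36 × (depth of known layers): K_A = 97.248 − 3.36×37.7 = −29.424; K_B = 84.963 − 3.36×(2.51 + 29.1) = −21.2466.
Balance: K_A + 3.4×ρ = K_B, so ρ = (K_B − K_A)/3.4 = 8.1774/3.4 = 2.41 g/cm³.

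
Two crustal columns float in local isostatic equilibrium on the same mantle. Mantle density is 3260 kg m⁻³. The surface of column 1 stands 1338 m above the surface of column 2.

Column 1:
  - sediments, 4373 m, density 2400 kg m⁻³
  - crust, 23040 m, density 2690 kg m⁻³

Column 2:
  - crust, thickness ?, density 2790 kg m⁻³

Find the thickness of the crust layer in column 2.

Take the compensation level at the base of the deeper column (depth z_c below the surface of column 1) and equate Σ ρ_i t_i down to z_c; mantle fills any gap and the z_c terms cancel.
Column 1: 4373×2400 + 23040×2690 + (z_c − 27413)×3260
Column 2: 1338×0 + x×2790 + (z_c − 1338 − 0 − x)×3260
The z_c×3260 term appears on both sides and cancels. Collect the known terms of each column as K = Σ(ρt)_known − 3260 × (depth of known layers): K_1 = 72472800 − 3260×27413 = −16893580; K_2 = 0 − 3260×(1338 + 0) = −4361880.
Balance: K_1 = K_2 − x×(3260 − 2790), so x = (K_2 − K_1)/(3260 − 2790) = 12531700/470 = 26700 m.

26700 m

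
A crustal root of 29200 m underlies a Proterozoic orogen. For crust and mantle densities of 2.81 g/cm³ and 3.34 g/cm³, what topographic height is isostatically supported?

5510 m

Equating mass per unit area of the two columns: ρ_c h = (ρ_m − ρ_c) r.
h = r (ρ_m − ρ_c) / ρ_c = 29200 m × (3.34 − 2.81) / 2.81 = 5510 m.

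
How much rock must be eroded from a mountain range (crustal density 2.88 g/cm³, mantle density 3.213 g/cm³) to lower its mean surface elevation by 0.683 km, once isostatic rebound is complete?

6.59 km

Net drop Δ = e − u = e − e ρ_c/ρ_m = e (ρ_m − ρ_c)/ρ_m.
e = Δ ρ_m/(ρ_m − ρ_c) = 0.683 km × 3.213/0.333 = 6.59 km.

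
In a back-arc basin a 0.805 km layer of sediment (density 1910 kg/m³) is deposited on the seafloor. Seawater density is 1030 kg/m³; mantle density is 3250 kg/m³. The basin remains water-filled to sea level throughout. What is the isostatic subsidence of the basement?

Submarine loading: the sediment displaces seawater, and the subsidence is in turn flooded, so s (ρ_m − ρ_w) = t (ρ_sed − ρ_w).
s = 0.805 km × (1910 − 1030) / (3250 − 1030) = 0.319 km.

0.319 km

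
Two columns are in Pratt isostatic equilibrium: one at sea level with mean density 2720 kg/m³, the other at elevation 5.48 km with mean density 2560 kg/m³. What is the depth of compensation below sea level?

ρ_ref D = ρ (D + h) → D (ρ_ref − ρ) = ρ h.
D = ρ h/(ρ_ref − ρ) = 2560 × 5.48 km/(2720 − 2560) = 87.7 km.

87.7 km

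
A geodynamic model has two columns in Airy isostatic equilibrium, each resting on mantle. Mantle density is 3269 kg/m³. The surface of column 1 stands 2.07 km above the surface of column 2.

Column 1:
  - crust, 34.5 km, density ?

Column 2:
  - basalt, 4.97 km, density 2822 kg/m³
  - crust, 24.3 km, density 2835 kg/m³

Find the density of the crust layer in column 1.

Take the compensation level at the base of the deeper column (depth z_c below the surface of column 1) and equate Σ ρ_i t_i down to z_c; mantle fills any gap and the z_c terms cancel.
Column 1: 34.5×ρ + (z_c − 34.5)×3269
Column 2: 2.07×0 + 4.97×2822 + 24.3×2835 + (z_c − 2.07 − 29.27)×3269
The z_c×3269 term appears on both sides and cancels. Collect the known terms of each column as K = Σ(ρt)_known − 3269 × (depth of known layers): K_1 = 0 − 3269×34.5 = −112780.5; K_2 = 82915.84 − 3269×(2.07 + 29.27) = −19534.62.
Balance: K_1 + 34.5×ρ = K_2, so ρ = (K_2 − K_1)/34.5 = 93245.9/34.5 = 2700 kg/m³.

2700 kg/m³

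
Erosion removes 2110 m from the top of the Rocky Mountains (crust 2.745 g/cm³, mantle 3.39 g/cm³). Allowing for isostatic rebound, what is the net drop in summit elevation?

401 m

Rebound u = e ρ_c/ρ_m = 2110 m × 2.745/3.39 = 1709 m.
Net surface drop = e − u = 2110 m − 1709 m = e (ρ_m − ρ_c)/ρ_m = 401 m.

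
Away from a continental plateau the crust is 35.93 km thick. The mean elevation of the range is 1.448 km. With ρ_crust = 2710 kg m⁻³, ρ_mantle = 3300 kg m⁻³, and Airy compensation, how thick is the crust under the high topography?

44 km

Root depth r = h ρ_c / (ρ_m − ρ_c) = 1.448 km × 2710 / 590 = 6.651 km.
Total thickness = T + h + r = 35.93 km + 1.448 km + 6.651 km = 44 km.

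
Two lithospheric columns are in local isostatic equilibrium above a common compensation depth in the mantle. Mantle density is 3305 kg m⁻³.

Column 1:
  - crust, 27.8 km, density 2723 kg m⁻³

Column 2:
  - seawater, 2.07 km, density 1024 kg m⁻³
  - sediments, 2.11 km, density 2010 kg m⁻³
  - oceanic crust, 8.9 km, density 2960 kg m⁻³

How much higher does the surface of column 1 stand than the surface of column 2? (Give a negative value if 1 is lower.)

1.71 km

For any compensation level in the mantle, the mantle terms cancel and isostasy reduces to e = (Σt_1 − Σt_2) − (Σ(ρt)_1 − Σ(ρt)_2) / ρ_m.
Σt_1 = 27.8 km; Σt_2 = 13.08 km; Σ(ρt)_1 = 75699.4; Σ(ρt)_2 = 32704.78 (in km·kg m⁻³).
e = (27.8 − 13.08) − (75699.4 − 32704.78) / 3305 = 1.71 km.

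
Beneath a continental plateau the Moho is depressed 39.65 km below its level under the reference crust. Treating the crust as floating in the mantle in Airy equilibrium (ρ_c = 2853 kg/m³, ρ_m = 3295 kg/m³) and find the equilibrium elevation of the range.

6.14 km

In Airy isostatic equilibrium: ρ_c h = (ρ_m − ρ_c) r.
h = r (ρ_m − ρ_c) / ρ_c = 39.65 km × (3295 − 2853) / 2853 = 6.14 km.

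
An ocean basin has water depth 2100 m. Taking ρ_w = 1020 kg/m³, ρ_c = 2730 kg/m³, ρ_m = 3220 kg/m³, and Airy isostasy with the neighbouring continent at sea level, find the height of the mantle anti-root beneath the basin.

7330 m

Isostatic balance requires: replacing crust with seawater at the top is compensated by replacing crust with mantle at the base: d (ρ_c − ρ_w) = a (ρ_m − ρ_c).
a = d (ρ_c − ρ_w)/(ρ_m − ρ_c) = 2100 m × 1710/490 = 7330 m.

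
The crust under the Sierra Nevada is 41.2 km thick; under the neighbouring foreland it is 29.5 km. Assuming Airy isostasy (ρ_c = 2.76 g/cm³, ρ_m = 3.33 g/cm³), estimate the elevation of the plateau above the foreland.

Excess crust Δ = 41.2 km − 29.5 km = 11.7 km, split between elevation h and root r with h + r = Δ.
Airy balance ρ_c h = (ρ_m − ρ_c) r gives r = h ρ_c/(ρ_m − ρ_c), so h (1 + ρ_c/(ρ_m − ρ_c)) = Δ, i.e. h = Δ (ρ_m − ρ_c)/ρ_m.
h = 11.7 km × 0.57/3.33 = 2 km.

2 km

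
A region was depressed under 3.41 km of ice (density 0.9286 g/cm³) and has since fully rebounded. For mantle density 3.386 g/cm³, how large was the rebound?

Removing the load lets mantle flow back in; uplift u satisfies ρ_ice t = ρ_m u.
u = t ρ_ice/ρ_m = 3.41 km × 0.9286/3.386 = 0.935 km.

0.935 km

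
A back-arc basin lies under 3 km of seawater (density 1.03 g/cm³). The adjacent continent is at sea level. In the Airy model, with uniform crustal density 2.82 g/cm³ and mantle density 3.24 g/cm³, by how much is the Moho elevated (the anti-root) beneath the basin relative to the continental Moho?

12.8 km

Balancing pressure at the compensation depth: replacing crust with seawater at the top is compensated by replacing crust with mantle at the base: d (ρ_c − ρ_w) = a (ρ_m − ρ_c).
a = d (ρ_c − ρ_w)/(ρ_m − ρ_c) = 3 km × 1.79/0.42 = 12.8 km.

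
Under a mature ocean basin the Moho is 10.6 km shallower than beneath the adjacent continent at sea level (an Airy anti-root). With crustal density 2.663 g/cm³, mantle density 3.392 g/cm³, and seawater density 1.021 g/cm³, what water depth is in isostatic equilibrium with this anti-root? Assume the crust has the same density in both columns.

Replacing a thickness d of crust by seawater at the top must be balanced by replacing crust with mantle at the base: d (ρ_c − ρ_w) = a (ρ_m − ρ_c).
d = a (ρ_m − ρ_c)/(ρ_c − ρ_w) = 10.6 km × 0.729/1.642 = 4.71 km.

4.71 km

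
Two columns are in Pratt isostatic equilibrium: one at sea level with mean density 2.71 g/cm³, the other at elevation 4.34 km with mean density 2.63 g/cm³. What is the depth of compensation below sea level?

143 km

ρ_ref D = ρ (D + h) → D (ρ_ref − ρ) = ρ h.
D = ρ h/(ρ_ref − ρ) = 2.63 × 4.34 km/(2.71 − 2.63) = 143 km.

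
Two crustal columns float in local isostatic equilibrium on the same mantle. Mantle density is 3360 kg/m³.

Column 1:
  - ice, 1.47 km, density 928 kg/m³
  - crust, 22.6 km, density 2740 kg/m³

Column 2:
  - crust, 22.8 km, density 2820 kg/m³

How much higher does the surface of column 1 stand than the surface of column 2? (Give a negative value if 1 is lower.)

For any compensation level in the mantle, the mantle terms cancel and isostasy reduces to e = (Σt_1 − Σt_2) − (Σ(ρt)_1 − Σ(ρt)_2) / ρ_m.
Σt_1 = 24.07 km; Σt_2 = 22.8 km; Σ(ρt)_1 = 63288.16; Σ(ρt)_2 = 64296 (in km·kg/m³).
e = (24.07 − 22.8) − (63288.16 − 64296) / 3360 = 1.57 km.

1.57 km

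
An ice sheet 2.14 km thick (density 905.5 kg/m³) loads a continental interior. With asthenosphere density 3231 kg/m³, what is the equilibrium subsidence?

Balancing pressure at the compensation depth: the ice load ρ_ice t is balanced by mantle displaced below, ρ_m s.
s = t ρ_ice / ρ_m = 2.14 km × 905.5/3231 = 0.6 km.

0.6 km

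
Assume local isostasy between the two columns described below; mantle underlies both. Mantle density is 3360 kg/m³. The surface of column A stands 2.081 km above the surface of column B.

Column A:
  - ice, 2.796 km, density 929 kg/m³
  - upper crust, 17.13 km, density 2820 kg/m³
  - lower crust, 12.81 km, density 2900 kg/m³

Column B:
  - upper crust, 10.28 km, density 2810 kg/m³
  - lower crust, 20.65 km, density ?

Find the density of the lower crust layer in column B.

Take the compensation level at the base of the deeper column (depth z_c below the surface of column A) and equate Σ ρ_i t_i down to z_c; mantle fills any gap and the z_c terms cancel.
Column A: 2.796×929 + 17.13×2820 + 12.81×2900 + (z_c − 32.736)×3360
Column B: 2.081×0 + 10.28×2810 + 20.65×ρ + (z_c − 2.081 − 30.93)×3360
The z_c×3360 term appears on both sides and cancels. Collect the known terms of each column as K = Σ(ρt)_known − 3360 × (depth of known layers): K_A = 88053.084 − 3360×32.736 = −21939.876; K_B = 28886.8 − 3360×(2.081 + 30.93) = −82030.16.
Balance: K_A = K_B + 20.65×ρ, so ρ = (K_A − K_B)/20.65 = 60090.3/20.65 = 2910 kg/m³.

2910 kg/m³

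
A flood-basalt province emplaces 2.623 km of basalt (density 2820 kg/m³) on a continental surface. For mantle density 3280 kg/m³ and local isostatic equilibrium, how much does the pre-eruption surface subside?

2.26 km

Subaerial loading: s = t ρ_load / ρ_m.
s = 2.623 km × 2820/3280 = 2.26 km.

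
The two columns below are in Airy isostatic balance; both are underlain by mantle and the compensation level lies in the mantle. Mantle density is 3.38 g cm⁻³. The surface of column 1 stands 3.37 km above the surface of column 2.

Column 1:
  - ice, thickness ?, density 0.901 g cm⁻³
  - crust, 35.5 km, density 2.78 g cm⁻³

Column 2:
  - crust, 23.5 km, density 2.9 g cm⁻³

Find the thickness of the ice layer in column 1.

0.553 km

Take the compensation level at the base of the deeper column (depth z_c below the surface of column 1) and equate Σ ρ_i t_i down to z_c; mantle fills any gap and the z_c terms cancel.
Column 1: x×0.901 + 35.5×2.78 + (z_c − 35.5 − x)×3.38
Column 2: 3.37×0 + 23.5×2.9 + (z_c − 3.37 − 23.5)×3.38
The z_c×3.38 term appears on both sides and cancels. Collect the known terms of each column as K = Σ(ρt)_known − 3.38 × (depth of known layers): K_1 = 98.69 − 3.38×35.5 = −21.3; K_2 = 68.15 − 3.38×(3.37 + 23.5) = −22.6706.
Balance: K_1 − x×(3.38 − 0.901) = K_2, so x = (K_1 − K_2)/(3.38 − 0.901) = 1.3706/2.479 = 0.553 km.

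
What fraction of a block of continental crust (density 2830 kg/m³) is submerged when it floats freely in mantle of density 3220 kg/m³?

Submerged fraction = ρ_obj/ρ_fluid = 2830/3220 = 0.879.

0.879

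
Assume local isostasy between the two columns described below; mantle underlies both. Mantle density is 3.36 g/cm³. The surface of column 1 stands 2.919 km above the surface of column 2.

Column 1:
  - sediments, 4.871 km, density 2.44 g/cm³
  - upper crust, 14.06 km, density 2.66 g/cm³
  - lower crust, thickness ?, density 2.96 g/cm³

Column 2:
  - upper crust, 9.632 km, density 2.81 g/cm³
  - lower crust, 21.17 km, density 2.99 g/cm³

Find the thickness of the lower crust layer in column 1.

Take the compensation level at the base of the deeper column (depth z_c below the surface of column 1) and equate Σ ρ_i t_i down to z_c; mantle fills any gap and the z_c terms cancel.
Column 1: 4.871×2.44 + 14.06×2.66 + x×2.96 + (z_c − 18.931 − x)×3.36
Column 2: 2.919×0 + 9.632×2.81 + 21.17×2.99 + (z_c − 2.919 − 30.802)×3.36
The z_c×3.36 term appears on both sides and cancels. Collect the known terms of each column as K = Σ(ρt)_known − 3.36 × (depth of known layers): K_1 = 49.28484 − 3.36×18.931 = −14.32332; K_2 = 90.36422 − 3.36×(2.919 + 30.802) = −22.93834.
Balance: K_1 − x×(3.36 − 2.96) = K_2, so x = (K_1 − K_2)/(3.36 − 2.96) = 8.61502/0.4 = 21.5 km.

21.5 km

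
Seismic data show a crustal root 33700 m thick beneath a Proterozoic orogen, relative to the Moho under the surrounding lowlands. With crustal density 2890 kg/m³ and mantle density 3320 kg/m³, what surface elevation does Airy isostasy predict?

Isostatic balance requires: ρ_c h = (ρ_m − ρ_c) r.
h = r (ρ_m − ρ_c) / ρ_c = 33700 m × (3320 − 2890) / 2890 = 5010 m.

5010 m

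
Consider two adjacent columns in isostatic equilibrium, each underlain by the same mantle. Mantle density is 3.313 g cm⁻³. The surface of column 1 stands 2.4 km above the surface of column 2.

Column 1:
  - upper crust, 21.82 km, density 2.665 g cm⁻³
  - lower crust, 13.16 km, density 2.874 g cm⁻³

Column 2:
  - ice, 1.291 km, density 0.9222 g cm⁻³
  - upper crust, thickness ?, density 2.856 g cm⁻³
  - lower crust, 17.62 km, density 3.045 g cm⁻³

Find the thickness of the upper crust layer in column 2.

9.1 km

Take the compensation level at the base of the deeper column (depth z_c below the surface of column 1) and equate Σ ρ_i t_i down to z_c; mantle fills any gap and the z_c terms cancel.
Column 1: 21.82×2.665 + 13.16×2.874 + (z_c − 34.98)×3.313
Column 2: 2.4×0 + 1.291×0.9222 + x×2.856 + 17.62×3.045 + (z_c − 2.4 − 18.911 − x)×3.313
The z_c×3.313 term appears on both sides and cancels. Collect the known terms of each column as K = Σ(ρt)_known − 3.313 × (depth of known layers): K_1 = 95.97214 − 3.313×34.98 = −19.9166; K_2 = 54.8434602 − 3.313×(2.4 + 18.911) = −15.7598828.
Balance: K_1 = K_2 − x×(3.313 − 2.856), so x = (K_2 − K_1)/(3.313 − 2.856) = 4.15672/0.457 = 9.1 km.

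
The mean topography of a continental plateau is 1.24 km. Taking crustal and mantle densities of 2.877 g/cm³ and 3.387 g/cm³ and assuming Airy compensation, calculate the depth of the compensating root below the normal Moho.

7 km

Isostatic balance requires: the weight of the topography is balanced by the buoyancy of the root, ρ_c h = (ρ_m − ρ_c) r.
r = h · ρ_c / (ρ_m − ρ_c) = 1.24 km × 2.877 / (3.387 − 2.877) = 7 km.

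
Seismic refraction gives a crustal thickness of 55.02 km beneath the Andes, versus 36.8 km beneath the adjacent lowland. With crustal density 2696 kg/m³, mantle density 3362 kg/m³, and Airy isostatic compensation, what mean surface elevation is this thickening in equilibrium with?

3.61 km

Excess crust Δ = 55.02 km − 36.8 km = 18.22 km, split between elevation h and root r with h + r = Δ.
Airy balance ρ_c h = (ρ_m − ρ_c) r gives r = h ρ_c/(ρ_m − ρ_c), so h (1 + ρ_c/(ρ_m − ρ_c)) = Δ, i.e. h = Δ (ρ_m − ρ_c)/ρ_m.
h = 18.22 km × 666/3362 = 3.61 km.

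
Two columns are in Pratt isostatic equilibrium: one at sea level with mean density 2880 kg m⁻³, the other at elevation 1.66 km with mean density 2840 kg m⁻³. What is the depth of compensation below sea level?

ρ_ref D = ρ (D + h) → D (ρ_ref − ρ) = ρ h.
D = ρ h/(ρ_ref − ρ) = 2840 × 1.66 km/(2880 − 2840) = 118 km.

118 km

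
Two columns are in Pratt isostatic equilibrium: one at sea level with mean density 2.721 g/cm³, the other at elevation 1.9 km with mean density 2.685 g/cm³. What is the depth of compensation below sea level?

142 km

ρ_ref D = ρ (D + h) → D (ρ_ref − ρ) = ρ h.
D = ρ h/(ρ_ref − ρ) = 2.685 × 1.9 km/(2.721 − 2.685) = 142 km.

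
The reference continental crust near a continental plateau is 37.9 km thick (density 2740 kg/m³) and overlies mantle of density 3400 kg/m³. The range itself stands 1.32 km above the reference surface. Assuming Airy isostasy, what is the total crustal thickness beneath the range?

Root depth r = h ρ_c / (ρ_m − ρ_c) = 1.32 km × 2740 / 660 = 5.48 km.
Total thickness = T + h + r = 37.9 km + 1.32 km + 5.48 km = 44.7 km.

44.7 km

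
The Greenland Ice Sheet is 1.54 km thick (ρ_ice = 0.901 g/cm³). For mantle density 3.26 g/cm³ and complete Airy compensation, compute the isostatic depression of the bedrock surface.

Balancing pressure at the compensation depth: the ice load ρ_ice t is balanced by mantle displaced below, ρ_m s.
s = t ρ_ice / ρ_m = 1.54 km × 0.901/3.26 = 0.426 km.

0.426 km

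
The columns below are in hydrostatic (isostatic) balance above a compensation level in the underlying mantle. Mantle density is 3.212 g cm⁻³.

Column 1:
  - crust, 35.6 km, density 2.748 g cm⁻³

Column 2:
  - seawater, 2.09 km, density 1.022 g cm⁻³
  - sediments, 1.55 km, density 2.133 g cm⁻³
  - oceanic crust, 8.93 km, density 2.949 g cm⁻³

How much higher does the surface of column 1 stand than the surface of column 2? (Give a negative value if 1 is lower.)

2.47 km

For any compensation level in the mantle, the mantle terms cancel and isostasy reduces to e = (Σt_1 − Σt_2) − (Σ(ρt)_1 − Σ(ρt)_2) / ρ_m.
Σt_1 = 35.6 km; Σt_2 = 12.57 km; Σ(ρt)_1 = 97.8288; Σ(ρt)_2 = 31.7767 (in km·g cm⁻³).
e = (35.6 − 12.57) − (97.8288 − 31.7767) / 3.212 = 2.47 km.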